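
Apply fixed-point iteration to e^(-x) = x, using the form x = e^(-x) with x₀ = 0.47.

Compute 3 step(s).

Equation: e^(-x) = x
Fixed-point form: x = e^(-x)
x₀ = 0.47

x_1 = g(0.470000) = 0.625002
x_2 = g(0.625002) = 0.535260
x_3 = g(0.535260) = 0.585517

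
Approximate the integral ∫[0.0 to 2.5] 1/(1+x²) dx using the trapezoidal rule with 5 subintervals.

f(x) = 1/(1+x²)
a = 0.0, b = 2.5, n = 5
h = (b - a)/n = 0.500000

Trapezoidal rule: (h/2)[f(x₀) + 2f(x₁) + 2f(x₂) + ... + f(xₙ)]

x_0 = 0.0000, f(x_0) = 1.000000, coefficient = 1
x_1 = 0.5000, f(x_1) = 0.800000, coefficient = 2
x_2 = 1.0000, f(x_2) = 0.500000, coefficient = 2
x_3 = 1.5000, f(x_3) = 0.307692, coefficient = 2
x_4 = 2.0000, f(x_4) = 0.200000, coefficient = 2
x_5 = 2.5000, f(x_5) = 0.137931, coefficient = 1

I ≈ (0.500000/2) × 4.753316 = 1.188329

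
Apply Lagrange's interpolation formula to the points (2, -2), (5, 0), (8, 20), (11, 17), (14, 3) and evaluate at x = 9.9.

Lagrange interpolation formula:
P(x) = Σ yᵢ × Lᵢ(x)
where Lᵢ(x) = Π_{j≠i} (x - xⱼ)/(xᵢ - xⱼ)

L_0(9.9) = (9.9 - 5)/(2 - 5) × (9.9 - 8)/(2 - 8) × (9.9 - 11)/(2 - 11) × (9.9 - 14)/(2 - 14) = 0.021599
L_1(9.9) = (9.9 - 2)/(5 - 2) × (9.9 - 8)/(5 - 8) × (9.9 - 11)/(5 - 11) × (9.9 - 14)/(5 - 14) = -0.139290
L_2(9.9) = (9.9 - 2)/(8 - 2) × (9.9 - 5)/(8 - 5) × (9.9 - 11)/(8 - 11) × (9.9 - 14)/(8 - 14) = 0.538834
L_3(9.9) = (9.9 - 2)/(11 - 2) × (9.9 - 5)/(11 - 5) × (9.9 - 8)/(11 - 8) × (9.9 - 14)/(11 - 14) = 0.620475
L_4(9.9) = (9.9 - 2)/(14 - 2) × (9.9 - 5)/(14 - 5) × (9.9 - 8)/(14 - 8) × (9.9 - 11)/(14 - 11) = -0.041617

P(9.9) = (-2)×L_0(9.9) + 0×L_1(9.9) + 20×L_2(9.9) + 17×L_3(9.9) + 3×L_4(9.9)
P(9.9) = 21.156700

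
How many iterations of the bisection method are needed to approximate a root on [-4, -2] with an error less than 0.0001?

We need (b-a)/2^n ≤ 0.0001
(-2 - (-4))/2^n ≤ 0.0001
2/2^n ≤ 0.0001
2^n ≥ 20000
n ≥ log₂(20000) = 14.29
n ≥ 15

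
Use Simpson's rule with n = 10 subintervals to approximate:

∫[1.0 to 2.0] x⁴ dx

f(x) = x⁴
a = 1.0, b = 2.0, n = 10
h = (b - a)/n = 0.100000

Simpson's rule: (h/3)[f(x₀) + 4f(x₁) + 2f(x₂) + ... + f(xₙ)]

x_0 = 1.0000, f(x_0) = 1.000000, coefficient = 1
x_1 = 1.1000, f(x_1) = 1.464100, coefficient = 4
x_2 = 1.2000, f(x_2) = 2.073600, coefficient = 2
x_3 = 1.3000, f(x_3) = 2.856100, coefficient = 4
x_4 = 1.4000, f(x_4) = 3.841600, coefficient = 2
x_5 = 1.5000, f(x_5) = 5.062500, coefficient = 4
x_6 = 1.6000, f(x_6) = 6.553600, coefficient = 2
x_7 = 1.7000, f(x_7) = 8.352100, coefficient = 4
x_8 = 1.8000, f(x_8) = 10.497600, coefficient = 2
x_9 = 1.9000, f(x_9) = 13.032100, coefficient = 4
x_10 = 2.0000, f(x_10) = 16.000000, coefficient = 1

I ≈ (0.100000/3) × 186.000400 = 6.200013
Exact value: 6.200000
Error: 0.000013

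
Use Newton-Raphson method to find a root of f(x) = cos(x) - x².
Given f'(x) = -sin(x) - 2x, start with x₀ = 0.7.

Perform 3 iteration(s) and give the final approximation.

f(x) = cos(x) - x²
f'(x) = -sin(x) - 2x
x₀ = 0.7

Newton-Raphson formula: x_{n+1} = x_n - f(x_n)/f'(x_n)

Iteration 1:
  f(0.700000) = 0.274842
  f'(0.700000) = -2.044218
  x_1 = 0.700000 - 0.274842/(-2.044218) = 0.834449
Iteration 2:
  f(0.834449) = -0.024718
  f'(0.834449) = -2.409823
  x_2 = 0.834449 - (-0.024718)/(-2.409823) = 0.824191
Iteration 3:
  f(0.824191) = -0.000141
  f'(0.824191) = -2.382382
  x_3 = 0.824191 - (-0.000141)/(-2.382382) = 0.824132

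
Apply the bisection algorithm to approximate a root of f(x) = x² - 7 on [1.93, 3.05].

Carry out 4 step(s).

f(x) = x² - 7
Initial interval: [1.93, 3.05]

Iteration 1:
  c_1 = (1.930000 + 3.050000)/2 = 2.490000
  f(c_1) = f(2.490000) = -0.799900
  f(a) × f(c) ≥ 0, new interval: [2.490000, 3.050000]
Iteration 2:
  c_2 = (2.490000 + 3.050000)/2 = 2.770000
  f(c_2) = f(2.770000) = 0.672900
  f(a) × f(c) < 0, new interval: [2.490000, 2.770000]
Iteration 3:
  c_3 = (2.490000 + 2.770000)/2 = 2.630000
  f(c_3) = f(2.630000) = -0.083100
  f(a) × f(c) ≥ 0, new interval: [2.630000, 2.770000]
Iteration 4:
  c_4 = (2.630000 + 2.770000)/2 = 2.700000
  f(c_4) = f(2.700000) = 0.290000
  f(a) × f(c) < 0, new interval: [2.630000, 2.700000]

After 4 iteration(s), the approximation is c_4 = 2.700000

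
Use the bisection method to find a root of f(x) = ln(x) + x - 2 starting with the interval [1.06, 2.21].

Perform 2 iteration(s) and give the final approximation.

f(x) = ln(x) + x - 2
Initial interval: [1.06, 2.21]

Iteration 1:
  c_1 = (1.060000 + 2.210000)/2 = 1.635000
  f(c_1) = f(1.635000) = 0.126643
  f(a) × f(c) < 0, new interval: [1.060000, 1.635000]
Iteration 2:
  c_2 = (1.060000 + 1.635000)/2 = 1.347500
  f(c_2) = f(1.347500) = -0.354249
  f(a) × f(c) ≥ 0, new interval: [1.347500, 1.635000]

After 2 iteration(s), the approximation is c_2 = 1.347500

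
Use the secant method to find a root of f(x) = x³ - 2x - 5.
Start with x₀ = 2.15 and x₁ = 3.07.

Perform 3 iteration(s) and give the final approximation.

f(x) = x³ - 2x - 5
x₀ = 2.15, x₁ = 3.07

Secant formula: x_{n+1} = x_n - f(x_n)(x_n - x_{n-1})/(f(x_n) - f(x_{n-1}))

Iteration 1:
  f(2.150000) = 0.638375
  f(3.070000) = 17.794443
  x_2 = 3.070000 - 17.794443×(3.070000 - 2.150000)/(17.794443 - 0.638375)
       = 2.115767
Iteration 2:
  f(3.070000) = 17.794443
  f(2.115767) = 0.239633
  x_3 = 2.115767 - 0.239633×(2.115767 - 3.070000)/(0.239633 - 17.794443)
       = 2.102741
Iteration 3:
  f(2.115767) = 0.239633
  f(2.102741) = 0.091830
  x_4 = 2.102741 - 0.091830×(2.102741 - 2.115767)/(0.091830 - 0.239633)
       = 2.094648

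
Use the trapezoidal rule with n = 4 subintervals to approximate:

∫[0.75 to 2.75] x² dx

f(x) = x²
a = 0.75, b = 2.75, n = 4
h = (b - a)/n = 0.500000

Trapezoidal rule: (h/2)[f(x₀) + 2f(x₁) + 2f(x₂) + ... + f(xₙ)]

x_0 = 0.7500, f(x_0) = 0.562500, coefficient = 1
x_1 = 1.2500, f(x_1) = 1.562500, coefficient = 2
x_2 = 1.7500, f(x_2) = 3.062500, coefficient = 2
x_3 = 2.2500, f(x_3) = 5.062500, coefficient = 2
x_4 = 2.7500, f(x_4) = 7.562500, coefficient = 1

I ≈ (0.500000/2) × 27.500000 = 6.875000
Exact value: 6.791667
Error: 0.083333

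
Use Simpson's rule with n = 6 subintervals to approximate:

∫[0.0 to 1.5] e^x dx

f(x) = e^x
a = 0.0, b = 1.5, n = 6
h = (b - a)/n = 0.250000

Simpson's rule: (h/3)[f(x₀) + 4f(x₁) + 2f(x₂) + ... + f(xₙ)]

x_0 = 0.0000, f(x_0) = 1.000000, coefficient = 1
x_1 = 0.2500, f(x_1) = 1.284025, coefficient = 4
x_2 = 0.5000, f(x_2) = 1.648721, coefficient = 2
x_3 = 0.7500, f(x_3) = 2.117000, coefficient = 4
x_4 = 1.0000, f(x_4) = 2.718282, coefficient = 2
x_5 = 1.2500, f(x_5) = 3.490343, coefficient = 4
x_6 = 1.5000, f(x_6) = 4.481689, coefficient = 1

I ≈ (0.250000/3) × 41.781169 = 3.481764
Exact value: 3.481689
Error: 0.000075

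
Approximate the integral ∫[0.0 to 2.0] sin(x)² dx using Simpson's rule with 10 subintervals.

f(x) = sin(x)²
a = 0.0, b = 2.0, n = 10
h = (b - a)/n = 0.200000

Simpson's rule: (h/3)[f(x₀) + 4f(x₁) + 2f(x₂) + ... + f(xₙ)]

x_0 = 0.0000, f(x_0) = 0.000000, coefficient = 1
x_1 = 0.2000, f(x_1) = 0.039470, coefficient = 4
x_2 = 0.4000, f(x_2) = 0.151647, coefficient = 2
x_3 = 0.6000, f(x_3) = 0.318821, coefficient = 4
x_4 = 0.8000, f(x_4) = 0.514600, coefficient = 2
x_5 = 1.0000, f(x_5) = 0.708073, coefficient = 4
x_6 = 1.2000, f(x_6) = 0.868697, coefficient = 2
x_7 = 1.4000, f(x_7) = 0.971111, coefficient = 4
x_8 = 1.6000, f(x_8) = 0.999147, coefficient = 2
x_9 = 1.8000, f(x_9) = 0.948379, coefficient = 4
x_10 = 2.0000, f(x_10) = 0.826822, coefficient = 1

I ≈ (0.200000/3) × 17.838421 = 1.189228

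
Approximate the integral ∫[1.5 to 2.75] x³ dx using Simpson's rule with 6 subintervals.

f(x) = x³
a = 1.5, b = 2.75, n = 6
h = (b - a)/n = 0.208333

Simpson's rule: (h/3)[f(x₀) + 4f(x₁) + 2f(x₂) + ... + f(xₙ)]

x_0 = 1.5000, f(x_0) = 3.375000, coefficient = 1
x_1 = 1.7083, f(x_1) = 4.985605, coefficient = 4
x_2 = 1.9167, f(x_2) = 7.041088, coefficient = 2
x_3 = 2.1250, f(x_3) = 9.595703, coefficient = 4
x_4 = 2.3333, f(x_4) = 12.703704, coefficient = 2
x_5 = 2.5417, f(x_5) = 16.419343, coefficient = 4
x_6 = 2.7500, f(x_6) = 20.796875, coefficient = 1

I ≈ (0.208333/3) × 187.664062 = 13.032227
Exact value: 13.032227
Error: 0.000000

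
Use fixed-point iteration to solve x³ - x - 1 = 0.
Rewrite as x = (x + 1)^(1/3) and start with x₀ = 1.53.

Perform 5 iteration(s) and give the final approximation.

Equation: x³ - x - 1 = 0
Fixed-point form: x = (x + 1)^(1/3)
x₀ = 1.53

x_1 = g(1.530000) = 1.362616
x_2 = g(1.362616) = 1.331878
x_3 = g(1.331878) = 1.326077
x_4 = g(1.326077) = 1.324976
x_5 = g(1.324976) = 1.324767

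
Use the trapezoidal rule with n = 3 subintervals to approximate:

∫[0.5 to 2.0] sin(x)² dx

f(x) = sin(x)²
a = 0.5, b = 2.0, n = 3
h = (b - a)/n = 0.500000

Trapezoidal rule: (h/2)[f(x₀) + 2f(x₁) + 2f(x₂) + ... + f(xₙ)]

x_0 = 0.5000, f(x_0) = 0.229849, coefficient = 1
x_1 = 1.0000, f(x_1) = 0.708073, coefficient = 2
x_2 = 1.5000, f(x_2) = 0.994996, coefficient = 2
x_3 = 2.0000, f(x_3) = 0.826822, coefficient = 1

I ≈ (0.500000/2) × 4.462810 = 1.115702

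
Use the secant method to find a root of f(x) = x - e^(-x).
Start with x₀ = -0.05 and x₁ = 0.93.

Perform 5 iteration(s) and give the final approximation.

f(x) = x - e^(-x)
x₀ = -0.05, x₁ = 0.93

Secant formula: x_{n+1} = x_n - f(x_n)(x_n - x_{n-1})/(f(x_n) - f(x_{n-1}))

Iteration 1:
  f(-0.050000) = -1.101271
  f(0.930000) = 0.535446
  x_2 = 0.930000 - 0.535446×(0.930000 - (-0.050000))/(0.535446 - (-1.101271))
       = 0.609396
Iteration 2:
  f(0.930000) = 0.535446
  f(0.609396) = 0.065718
  x_3 = 0.609396 - 0.065718×(0.609396 - 0.930000)/(0.065718 - 0.535446)
       = 0.564542
Iteration 3:
  f(0.609396) = 0.065718
  f(0.564542) = -0.004078
  x_4 = 0.564542 - (-0.004078)×(0.564542 - 0.609396)/(-0.004078 - 0.065718)
       = 0.567163
Iteration 4:
  f(0.564542) = -0.004078
  f(0.567163) = 0.000031
  x_5 = 0.567163 - 0.000031×(0.567163 - 0.564542)/(0.000031 - (-0.004078))
       = 0.567143
Iteration 5:
  f(0.567163) = 0.000031
  f(0.567143) = 0.000000
  x_6 = 0.567143 - 0.000000×(0.567143 - 0.567163)/(0.000000 - 0.000031)
       = 0.567143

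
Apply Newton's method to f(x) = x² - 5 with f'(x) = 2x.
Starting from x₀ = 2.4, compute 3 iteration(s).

f(x) = x² - 5
f'(x) = 2x
x₀ = 2.4

Newton-Raphson formula: x_{n+1} = x_n - f(x_n)/f'(x_n)

Iteration 1:
  f(2.400000) = 0.760000
  f'(2.400000) = 4.800000
  x_1 = 2.400000 - 0.760000/4.800000 = 2.241667
Iteration 2:
  f(2.241667) = 0.025069
  f'(2.241667) = 4.483333
  x_2 = 2.241667 - 0.025069/4.483333 = 2.236075
Iteration 3:
  f(2.236075) = 0.000031
  f'(2.236075) = 4.472150
  x_3 = 2.236075 - 0.000031/4.472150 = 2.236068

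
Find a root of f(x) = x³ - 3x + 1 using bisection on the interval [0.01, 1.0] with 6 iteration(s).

f(x) = x³ - 3x + 1
Initial interval: [0.01, 1.0]

Iteration 1:
  c_1 = (0.010000 + 1.000000)/2 = 0.505000
  f(c_1) = f(0.505000) = -0.386212
  f(a) × f(c) < 0, new interval: [0.010000, 0.505000]
Iteration 2:
  c_2 = (0.010000 + 0.505000)/2 = 0.257500
  f(c_2) = f(0.257500) = 0.244574
  f(a) × f(c) ≥ 0, new interval: [0.257500, 0.505000]
Iteration 3:
  c_3 = (0.257500 + 0.505000)/2 = 0.381250
  f(c_3) = f(0.381250) = -0.088335
  f(a) × f(c) < 0, new interval: [0.257500, 0.381250]
Iteration 4:
  c_4 = (0.257500 + 0.381250)/2 = 0.319375
  f(c_4) = f(0.319375) = 0.074451
  f(a) × f(c) ≥ 0, new interval: [0.319375, 0.381250]
Iteration 5:
  c_5 = (0.319375 + 0.381250)/2 = 0.350312
  f(c_5) = f(0.350312) = -0.007948
  f(a) × f(c) < 0, new interval: [0.319375, 0.350312]
Iteration 6:
  c_6 = (0.319375 + 0.350312)/2 = 0.334844
  f(c_6) = f(0.334844) = 0.033012
  f(a) × f(c) ≥ 0, new interval: [0.334844, 0.350312]

After 6 iteration(s), the approximation is c_6 = 0.334844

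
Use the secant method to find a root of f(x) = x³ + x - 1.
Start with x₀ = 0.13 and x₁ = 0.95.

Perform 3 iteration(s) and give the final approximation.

f(x) = x³ + x - 1
x₀ = 0.13, x₁ = 0.95

Secant formula: x_{n+1} = x_n - f(x_n)(x_n - x_{n-1})/(f(x_n) - f(x_{n-1}))

Iteration 1:
  f(0.130000) = -0.867803
  f(0.950000) = 0.807375
  x_2 = 0.950000 - 0.807375×(0.950000 - 0.130000)/(0.807375 - (-0.867803))
       = 0.554790
Iteration 2:
  f(0.950000) = 0.807375
  f(0.554790) = -0.274451
  x_3 = 0.554790 - (-0.274451)×(0.554790 - 0.950000)/(-0.274451 - 0.807375)
       = 0.655051
Iteration 3:
  f(0.554790) = -0.274451
  f(0.655051) = -0.063871
  x_4 = 0.655051 - (-0.063871)×(0.655051 - 0.554790)/(-0.063871 - (-0.274451))
       = 0.685462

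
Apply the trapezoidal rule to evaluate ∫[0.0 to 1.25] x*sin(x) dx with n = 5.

f(x) = x*sin(x)
a = 0.0, b = 1.25, n = 5
h = (b - a)/n = 0.250000

Trapezoidal rule: (h/2)[f(x₀) + 2f(x₁) + 2f(x₂) + ... + f(xₙ)]

x_0 = 0.0000, f(x_0) = 0.000000, coefficient = 1
x_1 = 0.2500, f(x_1) = 0.061851, coefficient = 2
x_2 = 0.5000, f(x_2) = 0.239713, coefficient = 2
x_3 = 0.7500, f(x_3) = 0.511229, coefficient = 2
x_4 = 1.0000, f(x_4) = 0.841471, coefficient = 2
x_5 = 1.2500, f(x_5) = 1.186231, coefficient = 1

I ≈ (0.250000/2) × 4.494758 = 0.561845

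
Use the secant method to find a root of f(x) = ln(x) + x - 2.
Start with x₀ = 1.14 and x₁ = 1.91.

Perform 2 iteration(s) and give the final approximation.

f(x) = ln(x) + x - 2
x₀ = 1.14, x₁ = 1.91

Secant formula: x_{n+1} = x_n - f(x_n)(x_n - x_{n-1})/(f(x_n) - f(x_{n-1}))

Iteration 1:
  f(1.140000) = -0.728972
  f(1.910000) = 0.557103
  x_2 = 1.910000 - 0.557103×(1.910000 - 1.140000)/(0.557103 - (-0.728972))
       = 1.576451
Iteration 2:
  f(1.910000) = 0.557103
  f(1.576451) = 0.031627
  x_3 = 1.576451 - 0.031627×(1.576451 - 1.910000)/(0.031627 - 0.557103)
       = 1.556376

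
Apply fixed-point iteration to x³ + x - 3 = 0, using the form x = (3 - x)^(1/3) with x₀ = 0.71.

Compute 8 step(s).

Equation: x³ + x - 3 = 0
Fixed-point form: x = (3 - x)^(1/3)
x₀ = 0.71

x_1 = g(0.710000) = 1.318090
x_2 = g(1.318090) = 1.189235
x_3 = g(1.189235) = 1.218861
x_4 = g(1.218861) = 1.212177
x_5 = g(1.212177) = 1.213691
x_6 = g(1.213691) = 1.213348
x_7 = g(1.213348) = 1.213426
x_8 = g(1.213426) = 1.213408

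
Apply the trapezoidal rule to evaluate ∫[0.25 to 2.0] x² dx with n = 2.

f(x) = x²
a = 0.25, b = 2.0, n = 2
h = (b - a)/n = 0.875000

Trapezoidal rule: (h/2)[f(x₀) + 2f(x₁) + 2f(x₂) + ... + f(xₙ)]

x_0 = 0.2500, f(x_0) = 0.062500, coefficient = 1
x_1 = 1.1250, f(x_1) = 1.265625, coefficient = 2
x_2 = 2.0000, f(x_2) = 4.000000, coefficient = 1

I ≈ (0.875000/2) × 6.593750 = 2.884766
Exact value: 2.661458
Error: 0.223307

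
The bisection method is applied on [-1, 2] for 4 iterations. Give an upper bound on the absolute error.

Bisection error bound: |error| ≤ (b-a)/2^n
|error| ≤ (2 - (-1))/2^4 = 3/2^4
|error| ≤ 0.1875000000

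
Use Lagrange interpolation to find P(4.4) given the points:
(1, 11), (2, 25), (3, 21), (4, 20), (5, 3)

Lagrange interpolation formula:
P(x) = Σ yᵢ × Lᵢ(x)
where Lᵢ(x) = Π_{j≠i} (x - xⱼ)/(xᵢ - xⱼ)

L_0(4.4) = (4.4 - 2)/(1 - 2) × (4.4 - 3)/(1 - 3) × (4.4 - 4)/(1 - 4) × (4.4 - 5)/(1 - 5) = -0.033600
L_1(4.4) = (4.4 - 1)/(2 - 1) × (4.4 - 3)/(2 - 3) × (4.4 - 4)/(2 - 4) × (4.4 - 5)/(2 - 5) = 0.190400
L_2(4.4) = (4.4 - 1)/(3 - 1) × (4.4 - 2)/(3 - 2) × (4.4 - 4)/(3 - 4) × (4.4 - 5)/(3 - 5) = -0.489600
L_3(4.4) = (4.4 - 1)/(4 - 1) × (4.4 - 2)/(4 - 2) × (4.4 - 3)/(4 - 3) × (4.4 - 5)/(4 - 5) = 1.142400
L_4(4.4) = (4.4 - 1)/(5 - 1) × (4.4 - 2)/(5 - 2) × (4.4 - 3)/(5 - 3) × (4.4 - 4)/(5 - 4) = 0.190400

P(4.4) = 11×L_0(4.4) + 25×L_1(4.4) + 21×L_2(4.4) + 20×L_3(4.4) + 3×L_4(4.4)
P(4.4) = 17.528000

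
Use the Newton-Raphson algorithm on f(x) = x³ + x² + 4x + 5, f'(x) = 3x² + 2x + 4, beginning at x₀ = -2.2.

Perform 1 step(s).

f(x) = x³ + x² + 4x + 5
f'(x) = 3x² + 2x + 4
x₀ = -2.2

Newton-Raphson formula: x_{n+1} = x_n - f(x_n)/f'(x_n)

Iteration 1:
  f(-2.200000) = -9.608000
  f'(-2.200000) = 14.120000
  x_1 = -2.200000 - (-9.608000)/14.120000 = -1.519547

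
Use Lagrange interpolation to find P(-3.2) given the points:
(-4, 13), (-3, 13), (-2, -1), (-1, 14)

Lagrange interpolation formula:
P(x) = Σ yᵢ × Lᵢ(x)
where Lᵢ(x) = Π_{j≠i} (x - xⱼ)/(xᵢ - xⱼ)

L_0(-3.2) = (-3.2 - (-3))/(-4 - (-3)) × (-3.2 - (-2))/(-4 - (-2)) × (-3.2 - (-1))/(-4 - (-1)) = 0.088000
L_1(-3.2) = (-3.2 - (-4))/(-3 - (-4)) × (-3.2 - (-2))/(-3 - (-2)) × (-3.2 - (-1))/(-3 - (-1)) = 1.056000
L_2(-3.2) = (-3.2 - (-4))/(-2 - (-4)) × (-3.2 - (-3))/(-2 - (-3)) × (-3.2 - (-1))/(-2 - (-1)) = -0.176000
L_3(-3.2) = (-3.2 - (-4))/(-1 - (-4)) × (-3.2 - (-3))/(-1 - (-3)) × (-3.2 - (-2))/(-1 - (-2)) = 0.032000

P(-3.2) = 13×L_0(-3.2) + 13×L_1(-3.2) + (-1)×L_2(-3.2) + 14×L_3(-3.2)
P(-3.2) = 15.496000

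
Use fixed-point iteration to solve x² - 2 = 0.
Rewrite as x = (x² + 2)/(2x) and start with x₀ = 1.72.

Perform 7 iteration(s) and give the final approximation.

Equation: x² - 2 = 0
Fixed-point form: x = (x² + 2)/(2x)
x₀ = 1.72

x_1 = g(1.720000) = 1.441395
x_2 = g(1.441395) = 1.414470
x_3 = g(1.414470) = 1.414214
x_4 = g(1.414214) = 1.414214
x_5 = g(1.414214) = 1.414214
x_6 = g(1.414214) = 1.414214
x_7 = g(1.414214) = 1.414214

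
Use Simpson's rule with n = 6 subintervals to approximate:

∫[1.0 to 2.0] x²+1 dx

f(x) = x²+1
a = 1.0, b = 2.0, n = 6
h = (b - a)/n = 0.166667

Simpson's rule: (h/3)[f(x₀) + 4f(x₁) + 2f(x₂) + ... + f(xₙ)]

x_0 = 1.0000, f(x_0) = 2.000000, coefficient = 1
x_1 = 1.1667, f(x_1) = 2.361111, coefficient = 4
x_2 = 1.3333, f(x_2) = 2.777778, coefficient = 2
x_3 = 1.5000, f(x_3) = 3.250000, coefficient = 4
x_4 = 1.6667, f(x_4) = 3.777778, coefficient = 2
x_5 = 1.8333, f(x_5) = 4.361111, coefficient = 4
x_6 = 2.0000, f(x_6) = 5.000000, coefficient = 1

I ≈ (0.166667/3) × 60.000000 = 3.333333
Exact value: 3.333333
Error: 0.000000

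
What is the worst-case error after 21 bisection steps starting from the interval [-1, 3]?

Bisection error bound: |error| ≤ (b-a)/2^n
|error| ≤ (3 - (-1))/2^21 = 4/2^21
|error| ≤ 0.0000019073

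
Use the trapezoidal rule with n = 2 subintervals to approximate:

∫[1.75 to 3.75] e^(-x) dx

f(x) = e^(-x)
a = 1.75, b = 3.75, n = 2
h = (b - a)/n = 1.000000

Trapezoidal rule: (h/2)[f(x₀) + 2f(x₁) + 2f(x₂) + ... + f(xₙ)]

x_0 = 1.7500, f(x_0) = 0.173774, coefficient = 1
x_1 = 2.7500, f(x_1) = 0.063928, coefficient = 2
x_2 = 3.7500, f(x_2) = 0.023518, coefficient = 1

I ≈ (1.000000/2) × 0.325147 = 0.162574
Exact value: 0.150256
Error: 0.012318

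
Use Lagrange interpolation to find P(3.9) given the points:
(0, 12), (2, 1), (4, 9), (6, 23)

Lagrange interpolation formula:
P(x) = Σ yᵢ × Lᵢ(x)
where Lᵢ(x) = Π_{j≠i} (x - xⱼ)/(xᵢ - xⱼ)

L_0(3.9) = (3.9 - 2)/(0 - 2) × (3.9 - 4)/(0 - 4) × (3.9 - 6)/(0 - 6) = -0.008313
L_1(3.9) = (3.9 - 0)/(2 - 0) × (3.9 - 4)/(2 - 4) × (3.9 - 6)/(2 - 6) = 0.051188
L_2(3.9) = (3.9 - 0)/(4 - 0) × (3.9 - 2)/(4 - 2) × (3.9 - 6)/(4 - 6) = 0.972562
L_3(3.9) = (3.9 - 0)/(6 - 0) × (3.9 - 2)/(6 - 2) × (3.9 - 4)/(6 - 4) = -0.015438

P(3.9) = 12×L_0(3.9) + 1×L_1(3.9) + 9×L_2(3.9) + 23×L_3(3.9)
P(3.9) = 8.349438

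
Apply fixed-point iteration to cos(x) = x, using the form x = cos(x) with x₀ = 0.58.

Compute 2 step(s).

Equation: cos(x) = x
Fixed-point form: x = cos(x)
x₀ = 0.58

x_1 = g(0.580000) = 0.836463
x_2 = g(0.836463) = 0.670093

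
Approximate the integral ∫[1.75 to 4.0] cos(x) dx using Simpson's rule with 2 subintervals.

f(x) = cos(x)
a = 1.75, b = 4.0, n = 2
h = (b - a)/n = 1.125000

Simpson's rule: (h/3)[f(x₀) + 4f(x₁) + 2f(x₂) + ... + f(xₙ)]

x_0 = 1.7500, f(x_0) = -0.178246, coefficient = 1
x_1 = 2.8750, f(x_1) = -0.964674, coefficient = 4
x_2 = 4.0000, f(x_2) = -0.653644, coefficient = 1

I ≈ (1.125000/3) × -4.690586 = -1.758970
Exact value: -1.740788
Error: 0.018181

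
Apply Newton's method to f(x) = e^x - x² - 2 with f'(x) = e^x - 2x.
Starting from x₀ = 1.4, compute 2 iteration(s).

f(x) = e^x - x² - 2
f'(x) = e^x - 2x
x₀ = 1.4

Newton-Raphson formula: x_{n+1} = x_n - f(x_n)/f'(x_n)

Iteration 1:
  f(1.400000) = 0.095200
  f'(1.400000) = 1.255200
  x_1 = 1.400000 - 0.095200/1.255200 = 1.324156
Iteration 2:
  f(1.324156) = 0.005622
  f'(1.324156) = 1.110699
  x_2 = 1.324156 - 0.005622/1.110699 = 1.319094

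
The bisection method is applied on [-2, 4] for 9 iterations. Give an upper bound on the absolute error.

Bisection error bound: |error| ≤ (b-a)/2^n
|error| ≤ (4 - (-2))/2^9 = 6/2^9
|error| ≤ 0.0117187500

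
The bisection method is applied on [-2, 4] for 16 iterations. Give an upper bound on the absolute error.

Bisection error bound: |error| ≤ (b-a)/2^n
|error| ≤ (4 - (-2))/2^16 = 6/2^16
|error| ≤ 0.0000915527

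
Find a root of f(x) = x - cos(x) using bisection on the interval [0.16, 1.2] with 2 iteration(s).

f(x) = x - cos(x)
Initial interval: [0.16, 1.2]

Iteration 1:
  c_1 = (0.160000 + 1.200000)/2 = 0.680000
  f(c_1) = f(0.680000) = -0.097573
  f(a) × f(c) ≥ 0, new interval: [0.680000, 1.200000]
Iteration 2:
  c_2 = (0.680000 + 1.200000)/2 = 0.940000
  f(c_2) = f(0.940000) = 0.350212
  f(a) × f(c) < 0, new interval: [0.680000, 0.940000]

After 2 iteration(s), the approximation is c_2 = 0.940000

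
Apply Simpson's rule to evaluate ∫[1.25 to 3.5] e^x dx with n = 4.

f(x) = e^x
a = 1.25, b = 3.5, n = 4
h = (b - a)/n = 0.562500

Simpson's rule: (h/3)[f(x₀) + 4f(x₁) + 2f(x₂) + ... + f(xₙ)]

x_0 = 1.2500, f(x_0) = 3.490343, coefficient = 1
x_1 = 1.8125, f(x_1) = 6.125743, coefficient = 4
x_2 = 2.3750, f(x_2) = 10.751013, coefficient = 2
x_3 = 2.9375, f(x_3) = 18.868616, coefficient = 4
x_4 = 3.5000, f(x_4) = 33.115452, coefficient = 1

I ≈ (0.562500/3) × 158.085255 = 29.640985
Exact value: 29.625109
Error: 0.015876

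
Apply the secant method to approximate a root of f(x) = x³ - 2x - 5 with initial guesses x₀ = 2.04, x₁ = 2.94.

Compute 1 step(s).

f(x) = x³ - 2x - 5
x₀ = 2.04, x₁ = 2.94

Secant formula: x_{n+1} = x_n - f(x_n)(x_n - x_{n-1})/(f(x_n) - f(x_{n-1}))

Iteration 1:
  f(2.040000) = -0.590336
  f(2.940000) = 14.532184
  x_2 = 2.940000 - 14.532184×(2.940000 - 2.040000)/(14.532184 - (-0.590336))
       = 2.075133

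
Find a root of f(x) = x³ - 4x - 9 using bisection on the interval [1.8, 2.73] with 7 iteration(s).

f(x) = x³ - 4x - 9
Initial interval: [1.8, 2.73]

Iteration 1:
  c_1 = (1.800000 + 2.730000)/2 = 2.265000
  f(c_1) = f(2.265000) = -6.440040
  f(a) × f(c) ≥ 0, new interval: [2.265000, 2.730000]
Iteration 2:
  c_2 = (2.265000 + 2.730000)/2 = 2.497500
  f(c_2) = f(2.497500) = -3.411828
  f(a) × f(c) ≥ 0, new interval: [2.497500, 2.730000]
Iteration 3:
  c_3 = (2.497500 + 2.730000)/2 = 2.613750
  f(c_3) = f(2.613750) = -1.598673
  f(a) × f(c) ≥ 0, new interval: [2.613750, 2.730000]
Iteration 4:
  c_4 = (2.613750 + 2.730000)/2 = 2.671875
  f(c_4) = f(2.671875) = -0.613209
  f(a) × f(c) ≥ 0, new interval: [2.671875, 2.730000]
Iteration 5:
  c_5 = (2.671875 + 2.730000)/2 = 2.700938
  f(c_5) = f(2.700938) = -0.100240
  f(a) × f(c) ≥ 0, new interval: [2.700938, 2.730000]
Iteration 6:
  c_6 = (2.700938 + 2.730000)/2 = 2.715469
  f(c_6) = f(2.715469) = 0.161368
  f(a) × f(c) < 0, new interval: [2.700938, 2.715469]
Iteration 7:
  c_7 = (2.700938 + 2.715469)/2 = 2.708203
  f(c_7) = f(2.708203) = 0.030135
  f(a) × f(c) < 0, new interval: [2.700938, 2.708203]

After 7 iteration(s), the approximation is c_7 = 2.708203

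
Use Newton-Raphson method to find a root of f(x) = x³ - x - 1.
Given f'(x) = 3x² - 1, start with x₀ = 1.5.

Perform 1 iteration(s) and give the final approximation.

f(x) = x³ - x - 1
f'(x) = 3x² - 1
x₀ = 1.5

Newton-Raphson formula: x_{n+1} = x_n - f(x_n)/f'(x_n)

Iteration 1:
  f(1.500000) = 0.875000
  f'(1.500000) = 5.750000
  x_1 = 1.500000 - 0.875000/5.750000 = 1.347826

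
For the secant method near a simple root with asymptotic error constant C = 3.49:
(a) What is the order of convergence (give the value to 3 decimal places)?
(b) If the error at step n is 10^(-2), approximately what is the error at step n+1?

(a) Secant method has superlinear convergence with order φ = (1+√5)/2 ≈ 1.618.
    This means |e_{n+1}| ≈ C|e_n|^1.618.

(b) With |e_n| = 10^(-2) and C = 3.49:
    |e_{n+1}| ≈ 3.49 × (10^(-2))^1.618 = 3.49 × 10^(-3.24)

(a) ≈ 1.618 (golden ratio); (b) |e_{n+1}| ≈ 2.027e-03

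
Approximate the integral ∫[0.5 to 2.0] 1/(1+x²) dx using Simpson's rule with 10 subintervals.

f(x) = 1/(1+x²)
a = 0.5, b = 2.0, n = 10
h = (b - a)/n = 0.150000

Simpson's rule: (h/3)[f(x₀) + 4f(x₁) + 2f(x₂) + ... + f(xₙ)]

x_0 = 0.5000, f(x_0) = 0.800000, coefficient = 1
x_1 = 0.6500, f(x_1) = 0.702988, coefficient = 4
x_2 = 0.8000, f(x_2) = 0.609756, coefficient = 2
x_3 = 0.9500, f(x_3) = 0.525624, coefficient = 4
x_4 = 1.1000, f(x_4) = 0.452489, coefficient = 2
x_5 = 1.2500, f(x_5) = 0.390244, coefficient = 4
x_6 = 1.4000, f(x_6) = 0.337838, coefficient = 2
x_7 = 1.5500, f(x_7) = 0.293902, coefficient = 4
x_8 = 1.7000, f(x_8) = 0.257069, coefficient = 2
x_9 = 1.8500, f(x_9) = 0.226116, coefficient = 4
x_10 = 2.0000, f(x_10) = 0.200000, coefficient = 1

I ≈ (0.150000/3) × 12.869799 = 0.643490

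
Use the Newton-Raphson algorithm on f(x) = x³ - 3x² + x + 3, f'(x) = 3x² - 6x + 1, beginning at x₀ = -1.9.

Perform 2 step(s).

f(x) = x³ - 3x² + x + 3
f'(x) = 3x² - 6x + 1
x₀ = -1.9

Newton-Raphson formula: x_{n+1} = x_n - f(x_n)/f'(x_n)

Iteration 1:
  f(-1.900000) = -16.589000
  f'(-1.900000) = 23.230000
  x_1 = -1.900000 - (-16.589000)/23.230000 = -1.185880
Iteration 2:
  f(-1.185880) = -4.072535
  f'(-1.185880) = 12.334218
  x_2 = -1.185880 - (-4.072535)/12.334218 = -0.855699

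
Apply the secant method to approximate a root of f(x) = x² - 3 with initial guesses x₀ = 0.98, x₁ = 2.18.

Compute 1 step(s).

f(x) = x² - 3
x₀ = 0.98, x₁ = 2.18

Secant formula: x_{n+1} = x_n - f(x_n)(x_n - x_{n-1})/(f(x_n) - f(x_{n-1}))

Iteration 1:
  f(0.980000) = -2.039600
  f(2.180000) = 1.752400
  x_2 = 2.180000 - 1.752400×(2.180000 - 0.980000)/(1.752400 - (-2.039600))
       = 1.625443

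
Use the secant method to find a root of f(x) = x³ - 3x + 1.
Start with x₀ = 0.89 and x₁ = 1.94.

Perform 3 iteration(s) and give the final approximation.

f(x) = x³ - 3x + 1
x₀ = 0.89, x₁ = 1.94

Secant formula: x_{n+1} = x_n - f(x_n)(x_n - x_{n-1})/(f(x_n) - f(x_{n-1}))

Iteration 1:
  f(0.890000) = -0.965031
  f(1.940000) = 2.481384
  x_2 = 1.940000 - 2.481384×(1.940000 - 0.890000)/(2.481384 - (-0.965031))
       = 1.184011
Iteration 2:
  f(1.940000) = 2.481384
  f(1.184011) = -0.892190
  x_3 = 1.184011 - (-0.892190)×(1.184011 - 1.940000)/(-0.892190 - 2.481384)
       = 1.383943
Iteration 3:
  f(1.184011) = -0.892190
  f(1.383943) = -0.501166
  x_4 = 1.383943 - (-0.501166)×(1.383943 - 1.184011)/(-0.501166 - (-0.892190))
       = 1.640191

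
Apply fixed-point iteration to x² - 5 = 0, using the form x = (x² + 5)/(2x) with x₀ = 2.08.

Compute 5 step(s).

Equation: x² - 5 = 0
Fixed-point form: x = (x² + 5)/(2x)
x₀ = 2.08

x_1 = g(2.080000) = 2.241923
x_2 = g(2.241923) = 2.236076
x_3 = g(2.236076) = 2.236068
x_4 = g(2.236068) = 2.236068
x_5 = g(2.236068) = 2.236068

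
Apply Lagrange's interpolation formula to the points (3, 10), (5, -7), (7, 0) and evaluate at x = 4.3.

Lagrange interpolation formula:
P(x) = Σ yᵢ × Lᵢ(x)
where Lᵢ(x) = Π_{j≠i} (x - xⱼ)/(xᵢ - xⱼ)

L_0(4.3) = (4.3 - 5)/(3 - 5) × (4.3 - 7)/(3 - 7) = 0.236250
L_1(4.3) = (4.3 - 3)/(5 - 3) × (4.3 - 7)/(5 - 7) = 0.877500
L_2(4.3) = (4.3 - 3)/(7 - 3) × (4.3 - 5)/(7 - 5) = -0.113750

P(4.3) = 10×L_0(4.3) + (-7)×L_1(4.3) + 0×L_2(4.3)
P(4.3) = -3.780000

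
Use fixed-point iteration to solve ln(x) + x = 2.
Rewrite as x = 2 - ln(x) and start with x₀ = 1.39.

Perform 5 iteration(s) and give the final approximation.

Equation: ln(x) + x = 2
Fixed-point form: x = 2 - ln(x)
x₀ = 1.39

x_1 = g(1.390000) = 1.670696
x_2 = g(1.670696) = 1.486760
x_3 = g(1.486760) = 1.603401
x_4 = g(1.603401) = 1.527873
x_5 = g(1.527873) = 1.576123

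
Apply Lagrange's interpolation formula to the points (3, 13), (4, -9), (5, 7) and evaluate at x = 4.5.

Lagrange interpolation formula:
P(x) = Σ yᵢ × Lᵢ(x)
where Lᵢ(x) = Π_{j≠i} (x - xⱼ)/(xᵢ - xⱼ)

L_0(4.5) = (4.5 - 4)/(3 - 4) × (4.5 - 5)/(3 - 5) = -0.125000
L_1(4.5) = (4.5 - 3)/(4 - 3) × (4.5 - 5)/(4 - 5) = 0.750000
L_2(4.5) = (4.5 - 3)/(5 - 3) × (4.5 - 4)/(5 - 4) = 0.375000

P(4.5) = 13×L_0(4.5) + (-9)×L_1(4.5) + 7×L_2(4.5)
P(4.5) = -5.750000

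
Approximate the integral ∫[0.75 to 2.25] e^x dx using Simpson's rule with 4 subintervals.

f(x) = e^x
a = 0.75, b = 2.25, n = 4
h = (b - a)/n = 0.375000

Simpson's rule: (h/3)[f(x₀) + 4f(x₁) + 2f(x₂) + ... + f(xₙ)]

x_0 = 0.7500, f(x_0) = 2.117000, coefficient = 1
x_1 = 1.1250, f(x_1) = 3.080217, coefficient = 4
x_2 = 1.5000, f(x_2) = 4.481689, coefficient = 2
x_3 = 1.8750, f(x_3) = 6.520819, coefficient = 4
x_4 = 2.2500, f(x_4) = 9.487736, coefficient = 1

I ≈ (0.375000/3) × 58.972258 = 7.371532
Exact value: 7.370736
Error: 0.000796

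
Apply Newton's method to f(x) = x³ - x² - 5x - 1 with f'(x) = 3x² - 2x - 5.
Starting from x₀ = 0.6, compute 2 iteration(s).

f(x) = x³ - x² - 5x - 1
f'(x) = 3x² - 2x - 5
x₀ = 0.6

Newton-Raphson formula: x_{n+1} = x_n - f(x_n)/f'(x_n)

Iteration 1:
  f(0.600000) = -4.144000
  f'(0.600000) = -5.120000
  x_1 = 0.600000 - (-4.144000)/(-5.120000) = -0.209375
Iteration 2:
  f(-0.209375) = -0.006141
  f'(-0.209375) = -4.449736
  x_2 = -0.209375 - (-0.006141)/(-4.449736) = -0.210755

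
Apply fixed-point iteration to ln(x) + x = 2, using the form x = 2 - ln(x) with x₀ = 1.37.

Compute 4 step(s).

Equation: ln(x) + x = 2
Fixed-point form: x = 2 - ln(x)
x₀ = 1.37

x_1 = g(1.370000) = 1.685189
x_2 = g(1.685189) = 1.478122
x_3 = g(1.478122) = 1.609228
x_4 = g(1.609228) = 1.524246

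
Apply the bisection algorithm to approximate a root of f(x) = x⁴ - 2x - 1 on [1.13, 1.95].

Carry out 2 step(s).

f(x) = x⁴ - 2x - 1
Initial interval: [1.13, 1.95]

Iteration 1:
  c_1 = (1.130000 + 1.950000)/2 = 1.540000
  f(c_1) = f(1.540000) = 1.544487
  f(a) × f(c) < 0, new interval: [1.130000, 1.540000]
Iteration 2:
  c_2 = (1.130000 + 1.540000)/2 = 1.335000
  f(c_2) = f(1.335000) = -0.493674
  f(a) × f(c) ≥ 0, new interval: [1.335000, 1.540000]

After 2 iteration(s), the approximation is c_2 = 1.335000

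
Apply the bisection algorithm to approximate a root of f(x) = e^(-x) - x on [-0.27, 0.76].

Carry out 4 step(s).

f(x) = e^(-x) - x
Initial interval: [-0.27, 0.76]

Iteration 1:
  c_1 = (-0.270000 + 0.760000)/2 = 0.245000
  f(c_1) = f(0.245000) = 0.537705
  f(a) × f(c) ≥ 0, new interval: [0.245000, 0.760000]
Iteration 2:
  c_2 = (0.245000 + 0.760000)/2 = 0.502500
  f(c_2) = f(0.502500) = 0.102516
  f(a) × f(c) ≥ 0, new interval: [0.502500, 0.760000]
Iteration 3:
  c_3 = (0.502500 + 0.760000)/2 = 0.631250
  f(c_3) = f(0.631250) = -0.099324
  f(a) × f(c) < 0, new interval: [0.502500, 0.631250]
Iteration 4:
  c_4 = (0.502500 + 0.631250)/2 = 0.566875
  f(c_4) = f(0.566875) = 0.000420
  f(a) × f(c) ≥ 0, new interval: [0.566875, 0.631250]

After 4 iteration(s), the approximation is c_4 = 0.566875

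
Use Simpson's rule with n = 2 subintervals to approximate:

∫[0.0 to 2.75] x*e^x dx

f(x) = x*e^x
a = 0.0, b = 2.75, n = 2
h = (b - a)/n = 1.375000

Simpson's rule: (h/3)[f(x₀) + 4f(x₁) + 2f(x₂) + ... + f(xₙ)]

x_0 = 0.0000, f(x_0) = 0.000000, coefficient = 1
x_1 = 1.3750, f(x_1) = 5.438230, coefficient = 4
x_2 = 2.7500, f(x_2) = 43.017238, coefficient = 1

I ≈ (1.375000/3) × 64.770160 = 29.686323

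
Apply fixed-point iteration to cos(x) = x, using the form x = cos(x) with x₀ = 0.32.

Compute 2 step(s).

Equation: cos(x) = x
Fixed-point form: x = cos(x)
x₀ = 0.32

x_1 = g(0.320000) = 0.949235
x_2 = g(0.949235) = 0.582305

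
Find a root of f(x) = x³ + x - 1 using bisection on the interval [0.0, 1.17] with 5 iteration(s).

f(x) = x³ + x - 1
Initial interval: [0.0, 1.17]

Iteration 1:
  c_1 = (0.000000 + 1.170000)/2 = 0.585000
  f(c_1) = f(0.585000) = -0.214798
  f(a) × f(c) ≥ 0, new interval: [0.585000, 1.170000]
Iteration 2:
  c_2 = (0.585000 + 1.170000)/2 = 0.877500
  f(c_2) = f(0.877500) = 0.553180
  f(a) × f(c) < 0, new interval: [0.585000, 0.877500]
Iteration 3:
  c_3 = (0.585000 + 0.877500)/2 = 0.731250
  f(c_3) = f(0.731250) = 0.122269
  f(a) × f(c) < 0, new interval: [0.585000, 0.731250]
Iteration 4:
  c_4 = (0.585000 + 0.731250)/2 = 0.658125
  f(c_4) = f(0.658125) = -0.056822
  f(a) × f(c) ≥ 0, new interval: [0.658125, 0.731250]
Iteration 5:
  c_5 = (0.658125 + 0.731250)/2 = 0.694687
  f(c_5) = f(0.694687) = 0.029937
  f(a) × f(c) < 0, new interval: [0.658125, 0.694687]

After 5 iteration(s), the approximation is c_5 = 0.694687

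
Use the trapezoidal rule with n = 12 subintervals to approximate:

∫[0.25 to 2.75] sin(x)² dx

f(x) = sin(x)²
a = 0.25, b = 2.75, n = 12
h = (b - a)/n = 0.208333

Trapezoidal rule: (h/2)[f(x₀) + 2f(x₁) + 2f(x₂) + ... + f(xₙ)]

x_0 = 0.2500, f(x_0) = 0.061209, coefficient = 1
x_1 = 0.4583, f(x_1) = 0.195766, coefficient = 2
x_2 = 0.6667, f(x_2) = 0.382381, coefficient = 2
x_3 = 0.8750, f(x_3) = 0.589123, coefficient = 2
x_4 = 1.0833, f(x_4) = 0.780615, coefficient = 2
x_5 = 1.2917, f(x_5) = 0.924089, coefficient = 2
x_6 = 1.5000, f(x_6) = 0.994996, coefficient = 2
x_7 = 1.7083, f(x_7) = 0.981203, coefficient = 2
x_8 = 1.9167, f(x_8) = 0.885068, coefficient = 2
x_9 = 2.1250, f(x_9) = 0.723044, coefficient = 2
x_10 = 2.3333, f(x_10) = 0.522853, coefficient = 2
x_11 = 2.5417, f(x_11) = 0.318752, coefficient = 2
x_12 = 2.7500, f(x_12) = 0.145665, coefficient = 1

I ≈ (0.208333/2) × 14.802654 = 1.541943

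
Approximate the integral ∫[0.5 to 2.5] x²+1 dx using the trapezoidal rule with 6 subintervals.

f(x) = x²+1
a = 0.5, b = 2.5, n = 6
h = (b - a)/n = 0.333333

Trapezoidal rule: (h/2)[f(x₀) + 2f(x₁) + 2f(x₂) + ... + f(xₙ)]

x_0 = 0.5000, f(x_0) = 1.250000, coefficient = 1
x_1 = 0.8333, f(x_1) = 1.694444, coefficient = 2
x_2 = 1.1667, f(x_2) = 2.361111, coefficient = 2
x_3 = 1.5000, f(x_3) = 3.250000, coefficient = 2
x_4 = 1.8333, f(x_4) = 4.361111, coefficient = 2
x_5 = 2.1667, f(x_5) = 5.694444, coefficient = 2
x_6 = 2.5000, f(x_6) = 7.250000, coefficient = 1

I ≈ (0.333333/2) × 43.222222 = 7.203704
Exact value: 7.166667
Error: 0.037037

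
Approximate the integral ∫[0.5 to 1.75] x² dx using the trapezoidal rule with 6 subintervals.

f(x) = x²
a = 0.5, b = 1.75, n = 6
h = (b - a)/n = 0.208333

Trapezoidal rule: (h/2)[f(x₀) + 2f(x₁) + 2f(x₂) + ... + f(xₙ)]

x_0 = 0.5000, f(x_0) = 0.250000, coefficient = 1
x_1 = 0.7083, f(x_1) = 0.501736, coefficient = 2
x_2 = 0.9167, f(x_2) = 0.840278, coefficient = 2
x_3 = 1.1250, f(x_3) = 1.265625, coefficient = 2
x_4 = 1.3333, f(x_4) = 1.777778, coefficient = 2
x_5 = 1.5417, f(x_5) = 2.376736, coefficient = 2
x_6 = 1.7500, f(x_6) = 3.062500, coefficient = 1

I ≈ (0.208333/2) × 16.836806 = 1.753834
Exact value: 1.744792
Error: 0.009042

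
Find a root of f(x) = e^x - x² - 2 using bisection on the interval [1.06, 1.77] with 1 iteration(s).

f(x) = e^x - x² - 2
Initial interval: [1.06, 1.77]

Iteration 1:
  c_1 = (1.060000 + 1.770000)/2 = 1.415000
  f(c_1) = f(1.415000) = 0.114261
  f(a) × f(c) < 0, new interval: [1.060000, 1.415000]

After 1 iteration(s), the approximation is c_1 = 1.415000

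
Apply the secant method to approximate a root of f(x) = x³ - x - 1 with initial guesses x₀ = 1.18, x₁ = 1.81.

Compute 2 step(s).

f(x) = x³ - x - 1
x₀ = 1.18, x₁ = 1.81

Secant formula: x_{n+1} = x_n - f(x_n)(x_n - x_{n-1})/(f(x_n) - f(x_{n-1}))

Iteration 1:
  f(1.180000) = -0.536968
  f(1.810000) = 3.119741
  x_2 = 1.810000 - 3.119741×(1.810000 - 1.180000)/(3.119741 - (-0.536968))
       = 1.272512
Iteration 2:
  f(1.810000) = 3.119741
  f(1.272512) = -0.211950
  x_3 = 1.272512 - (-0.211950)×(1.272512 - 1.810000)/(-0.211950 - 3.119741)
       = 1.306705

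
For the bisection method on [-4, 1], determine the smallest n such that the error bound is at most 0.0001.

We need (b-a)/2^n ≤ 0.0001
(1 - (-4))/2^n ≤ 0.0001
5/2^n ≤ 0.0001
2^n ≥ 50000
n ≥ log₂(50000) = 15.61
n ≥ 16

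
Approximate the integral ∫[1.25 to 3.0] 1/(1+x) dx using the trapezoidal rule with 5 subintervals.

f(x) = 1/(1+x)
a = 1.25, b = 3.0, n = 5
h = (b - a)/n = 0.350000

Trapezoidal rule: (h/2)[f(x₀) + 2f(x₁) + 2f(x₂) + ... + f(xₙ)]

x_0 = 1.2500, f(x_0) = 0.444444, coefficient = 1
x_1 = 1.6000, f(x_1) = 0.384615, coefficient = 2
x_2 = 1.9500, f(x_2) = 0.338983, coefficient = 2
x_3 = 2.3000, f(x_3) = 0.303030, coefficient = 2
x_4 = 2.6500, f(x_4) = 0.273973, coefficient = 2
x_5 = 3.0000, f(x_5) = 0.250000, coefficient = 1

I ≈ (0.350000/2) × 3.295647 = 0.576738
Exact value: 0.575364
Error: 0.001374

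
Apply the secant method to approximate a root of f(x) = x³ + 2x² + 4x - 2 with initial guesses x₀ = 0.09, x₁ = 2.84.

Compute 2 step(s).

f(x) = x³ + 2x² + 4x - 2
x₀ = 0.09, x₁ = 2.84

Secant formula: x_{n+1} = x_n - f(x_n)(x_n - x_{n-1})/(f(x_n) - f(x_{n-1}))

Iteration 1:
  f(0.090000) = -1.623071
  f(2.840000) = 48.397504
  x_2 = 2.840000 - 48.397504×(2.840000 - 0.090000)/(48.397504 - (-1.623071))
       = 0.179232
Iteration 2:
  f(2.840000) = 48.397504
  f(0.179232) = -1.213065
  x_3 = 0.179232 - (-1.213065)×(0.179232 - 2.840000)/(-1.213065 - 48.397504)
       = 0.244293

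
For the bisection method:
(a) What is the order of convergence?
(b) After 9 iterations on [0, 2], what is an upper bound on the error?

(a) Bisection has linear (order 1) convergence; the error is halved each step.

(b) Error bound = (b-a)/2^n = (2 - 0)/2^{9}
    = 2/2^{9}

(a) 1 (linear); (b) error ≤ 3.91e-03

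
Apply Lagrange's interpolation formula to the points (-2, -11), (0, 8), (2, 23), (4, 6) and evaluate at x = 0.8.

Lagrange interpolation formula:
P(x) = Σ yᵢ × Lᵢ(x)
where Lᵢ(x) = Π_{j≠i} (x - xⱼ)/(xᵢ - xⱼ)

L_0(0.8) = (0.8 - 0)/(-2 - 0) × (0.8 - 2)/(-2 - 2) × (0.8 - 4)/(-2 - 4) = -0.064000
L_1(0.8) = (0.8 - (-2))/(0 - (-2)) × (0.8 - 2)/(0 - 2) × (0.8 - 4)/(0 - 4) = 0.672000
L_2(0.8) = (0.8 - (-2))/(2 - (-2)) × (0.8 - 0)/(2 - 0) × (0.8 - 4)/(2 - 4) = 0.448000
L_3(0.8) = (0.8 - (-2))/(4 - (-2)) × (0.8 - 0)/(4 - 0) × (0.8 - 2)/(4 - 2) = -0.056000

P(0.8) = (-11)×L_0(0.8) + 8×L_1(0.8) + 23×L_2(0.8) + 6×L_3(0.8)
P(0.8) = 16.048000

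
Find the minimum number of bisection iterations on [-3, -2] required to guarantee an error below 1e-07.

We need (b-a)/2^n ≤ 1e-07
(-2 - (-3))/2^n ≤ 1e-07
1/2^n ≤ 1e-07
2^n ≥ 10000000
n ≥ log₂(10000000) = 23.25
n ≥ 24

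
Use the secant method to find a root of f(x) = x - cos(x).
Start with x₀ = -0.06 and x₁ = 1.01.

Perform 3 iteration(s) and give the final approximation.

f(x) = x - cos(x)
x₀ = -0.06, x₁ = 1.01

Secant formula: x_{n+1} = x_n - f(x_n)(x_n - x_{n-1})/(f(x_n) - f(x_{n-1}))

Iteration 1:
  f(-0.060000) = -1.058201
  f(1.010000) = 0.478139
  x_2 = 1.010000 - 0.478139×(1.010000 - (-0.060000))/(0.478139 - (-1.058201))
       = 0.676995
Iteration 2:
  f(1.010000) = 0.478139
  f(0.676995) = -0.102464
  x_3 = 0.676995 - (-0.102464)×(0.676995 - 1.010000)/(-0.102464 - 0.478139)
       = 0.735763
Iteration 3:
  f(0.676995) = -0.102464
  f(0.735763) = -0.005556
  x_4 = 0.735763 - (-0.005556)×(0.735763 - 0.676995)/(-0.005556 - (-0.102464))
       = 0.739132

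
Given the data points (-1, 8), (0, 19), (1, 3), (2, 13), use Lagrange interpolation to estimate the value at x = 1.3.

Lagrange interpolation formula:
P(x) = Σ yᵢ × Lᵢ(x)
where Lᵢ(x) = Π_{j≠i} (x - xⱼ)/(xᵢ - xⱼ)

L_0(1.3) = (1.3 - 0)/(-1 - 0) × (1.3 - 1)/(-1 - 1) × (1.3 - 2)/(-1 - 2) = 0.045500
L_1(1.3) = (1.3 - (-1))/(0 - (-1)) × (1.3 - 1)/(0 - 1) × (1.3 - 2)/(0 - 2) = -0.241500
L_2(1.3) = (1.3 - (-1))/(1 - (-1)) × (1.3 - 0)/(1 - 0) × (1.3 - 2)/(1 - 2) = 1.046500
L_3(1.3) = (1.3 - (-1))/(2 - (-1)) × (1.3 - 0)/(2 - 0) × (1.3 - 1)/(2 - 1) = 0.149500

P(1.3) = 8×L_0(1.3) + 19×L_1(1.3) + 3×L_2(1.3) + 13×L_3(1.3)
P(1.3) = 0.858500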